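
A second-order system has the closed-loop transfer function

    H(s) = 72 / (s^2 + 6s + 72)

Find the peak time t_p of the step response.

Comparing s^2 + 6s + 72 to s^2 + 2ζωₙs + ωₙ²: ωₙ = √72 ≈ 8.485 rad/s and ζ = 6/(2·√72) ≈ 0.3536.
ζωₙ = 6/2 = 3, so ω_d = ωₙ√(1−ζ²) = √(ωₙ² − (ζωₙ)²) = √(72 − 3²) = √63 ≈ 7.937 rad/s.
t_p = π/ω_d = π/7.937 ≈ 0.3958 s.

t_p ≈ 0.3958 s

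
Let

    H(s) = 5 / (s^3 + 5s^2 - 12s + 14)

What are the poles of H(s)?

The poles are the roots of the denominator s^3 + 5s^2 - 12s + 14 = 0.
Trying s = -7: the polynomial evaluates to 0, so (s + 7) is a factor.
Dividing out leaves s^2 - 2s + 2 = 0.
The quadratic formula then gives s = 1 ± 1j.

s = 1 + j, 1 - j, -7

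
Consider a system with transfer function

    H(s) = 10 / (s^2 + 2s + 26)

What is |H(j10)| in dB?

|H(j10)|_dB ≈ -17.7 dB

Substitute s = j10: numerator = 10, denominator = -74 + j20.
|H(j10)| = |10| / |-74 + j20| = 10 / 76.655 ≈ 0.1305.
In decibels: 20·log₁₀(0.1305) ≈ -17.7 dB.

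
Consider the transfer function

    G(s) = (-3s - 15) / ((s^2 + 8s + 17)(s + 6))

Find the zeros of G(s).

Set the numerator to zero: -3s - 15 = 0, i.e. -3·(s + 5) = 0.
So s = -5.

s = -5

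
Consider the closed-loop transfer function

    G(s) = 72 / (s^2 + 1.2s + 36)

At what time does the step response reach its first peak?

Comparing s^2 + 1.2s + 36 to s^2 + 2ζωₙs + ωₙ²: ωₙ = 6 rad/s and ζ = 1.2/(2·6) = 0.1.
ζωₙ = 1.2/2 = 0.6, so ω_d = ωₙ√(1−ζ²) = √(ωₙ² − (ζωₙ)²) = √(36 − 0.6²) = √35.64 ≈ 5.970 rad/s.
t_p = π/ω_d = π/5.970 ≈ 0.5262 s.

t_p ≈ 0.5262 s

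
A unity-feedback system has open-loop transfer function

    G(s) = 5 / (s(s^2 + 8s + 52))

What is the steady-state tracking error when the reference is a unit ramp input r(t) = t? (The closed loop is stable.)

G(s) has one pole at the origin.
This is a Type 1 system. Kv = lim_{s→0} s·G(s) = 5/52.
e_ss = 1/Kv = 1/(5/52) = 52/5 ≈ 10.40.

e_ss = 10.40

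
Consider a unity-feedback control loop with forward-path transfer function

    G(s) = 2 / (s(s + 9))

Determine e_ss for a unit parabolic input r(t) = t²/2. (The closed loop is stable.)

G(s) has one pole at the origin.
This is a Type 1 system; Ka = lim_{s→0} s^2·G(s) = 0, so the steady-state error for a parabola input is infinite.

e_ss = ∞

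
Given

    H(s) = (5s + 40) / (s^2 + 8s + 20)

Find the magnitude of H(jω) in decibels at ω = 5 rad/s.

|H(j5)|_dB ≈ 1.36 dB

Substitute s = j5: numerator = 40 + j25, denominator = -5 + j40.
|H(j5)| = |40 + j25| / |-5 + j40| = 47.170 / 40.311 ≈ 1.170.
In decibels: 20·log₁₀(1.170) ≈ 1.36 dB.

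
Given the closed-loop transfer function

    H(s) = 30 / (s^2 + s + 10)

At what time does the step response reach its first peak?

t_p ≈ 1.006 s

Comparing s^2 + s + 10 to s^2 + 2ζωₙs + ωₙ²: ωₙ = √10 ≈ 3.162 rad/s and ζ = 1/(2·√10) ≈ 0.1581.
ζωₙ = 1/2 = 0.5, so ω_d = ωₙ√(1−ζ²) = √(ωₙ² − (ζωₙ)²) = √(10 − 0.5²) = √9.75 ≈ 3.122 rad/s.
t_p = π/ω_d = π/3.122 ≈ 1.006 s.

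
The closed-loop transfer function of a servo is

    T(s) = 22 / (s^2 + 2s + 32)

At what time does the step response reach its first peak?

t_p ≈ 0.5642 s

Comparing s^2 + 2s + 32 to s^2 + 2ζωₙs + ωₙ²: ωₙ = √32 ≈ 5.657 rad/s and ζ = 2/(2·√32) ≈ 0.1768.
ζωₙ = 2/2 = 1, so ω_d = ωₙ√(1−ζ²) = √(ωₙ² − (ζωₙ)²) = √(32 − 1²) = √31 ≈ 5.568 rad/s.
t_p = π/ω_d = π/5.568 ≈ 0.5642 s.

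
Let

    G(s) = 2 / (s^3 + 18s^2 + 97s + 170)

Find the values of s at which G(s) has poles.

The poles are the roots of the denominator s^3 + 18s^2 + 97s + 170 = 0.
Trying s = -10: the polynomial evaluates to 0, so (s + 10) is a factor.
Dividing out leaves s^2 + 8s + 17 = 0.
The quadratic formula then gives s = -4 ± 1j.

s = -10, -4 + j, -4 - j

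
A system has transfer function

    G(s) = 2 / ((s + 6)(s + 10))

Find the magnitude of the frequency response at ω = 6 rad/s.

Substitute s = j6: numerator = 2, denominator = 24 + j96.
|G(j6)| = |2| / |24 + j96| = 2 / 98.955 ≈ 0.02021.

|G(j6)| ≈ 0.02021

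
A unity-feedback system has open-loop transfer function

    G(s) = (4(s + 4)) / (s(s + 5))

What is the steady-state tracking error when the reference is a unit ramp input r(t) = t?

G(s) has one pole at the origin.
This is a Type 1 system. Kv = lim_{s→0} s·G(s) = 16/5.
e_ss = 1/Kv = 1/(16/5) = 5/16 ≈ 0.3125.

e_ss = 0.3125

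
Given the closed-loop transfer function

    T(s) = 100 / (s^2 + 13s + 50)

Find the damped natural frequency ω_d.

Comparing s^2 + 13s + 50 to s^2 + 2ζωₙs + ωₙ²: ωₙ = √50 ≈ 7.071 rad/s and ζ = 13/(2·√50) ≈ 0.9192.
ζωₙ = 13/2 = 6.5, so ω_d = ωₙ√(1−ζ²) = √(ωₙ² − (ζωₙ)²) = √(50 − 6.5²) = √7.75 ≈ 2.784 rad/s.

ω_d ≈ 2.784 rad/s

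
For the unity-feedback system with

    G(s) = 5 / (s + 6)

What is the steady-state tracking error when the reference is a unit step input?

e_ss = 0.5455

G(s) has no poles at the origin.
This is a Type 0 system. Kp = lim_{s→0} G(s) = 5/6.
e_ss = 1/(1 + Kp) = 1/(1 + 5/6) = 6/11 ≈ 0.5455.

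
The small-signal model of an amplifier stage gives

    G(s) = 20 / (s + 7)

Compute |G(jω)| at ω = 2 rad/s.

|G(j2)| ≈ 2.747

Substitute s = j2: numerator = 20, denominator = 7 + j2.
|G(j2)| = |20| / |7 + j2| = 20 / 7.2801 ≈ 2.747.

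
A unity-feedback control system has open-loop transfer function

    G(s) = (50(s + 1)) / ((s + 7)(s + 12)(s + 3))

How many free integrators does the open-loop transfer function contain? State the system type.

Type 0

The denominator has no factor of s at the origin — no free integrator — so this is a Type 0 system.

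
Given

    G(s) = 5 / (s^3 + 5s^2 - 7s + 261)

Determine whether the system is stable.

The denominator s^3 + 5s^2 - 7s + 261 factors as (s^2 - 4s + 29)(s + 9), giving poles at s = 2 ± 5j, -9.
Since the pole(s) at s = 2 ± 5j lie in the right half-plane, the system is unstable.

unstable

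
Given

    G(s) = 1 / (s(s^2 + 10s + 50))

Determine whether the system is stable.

marginally stable

The poles can be read from the denominator factors: s = 0, -5 ± 5j.
Since the simple pole(s) at s = 0 lie on the jω-axis with none in the right half-plane, the system is marginally stable.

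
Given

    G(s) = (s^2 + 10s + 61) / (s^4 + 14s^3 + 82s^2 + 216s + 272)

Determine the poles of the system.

The poles are the roots of the denominator s^4 + 14s^3 + 82s^2 + 216s + 272 = 0.
No real roots exist; factor into two real quadratics: (s^2 + 4s + 8)(s^2 + 10s + 34) = 0.
Each quadratic gives a conjugate pair via the quadratic formula.

s = -2 + 2j, -2 - 2j, -5 + 3j, -5 - 3j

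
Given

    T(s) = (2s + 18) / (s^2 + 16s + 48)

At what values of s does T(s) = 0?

Set the numerator to zero: 2s + 18 = 0, i.e. 2·(s + 9) = 0.
So s = -9.

s = -9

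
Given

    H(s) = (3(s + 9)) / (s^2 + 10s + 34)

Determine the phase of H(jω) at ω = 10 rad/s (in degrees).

∠H(j10) ≈ -75.41°

At s = j10: numerator = 27 + j30, denominator = -66 + j100.
∠H = ∠num − ∠den = 48.013° − (123.42°) = -75.41°.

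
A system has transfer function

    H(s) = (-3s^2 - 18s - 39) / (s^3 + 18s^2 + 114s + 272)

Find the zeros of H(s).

Set the numerator to zero: -3s^2 - 18s - 39 = 0, i.e. -3·(s^2 + 6s + 13) = 0.
Factoring: (s^2 + 6s + 13) = 0.

s = -3 ± 2j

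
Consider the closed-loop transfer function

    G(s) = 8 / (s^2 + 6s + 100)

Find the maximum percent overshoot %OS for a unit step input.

%OS ≈ 37.2%

Comparing s^2 + 6s + 100 to s^2 + 2ζωₙs + ωₙ²: ωₙ = 10 rad/s and ζ = 6/(2·10) = 0.3.
%OS = 100·exp(−πζ/√(1−ζ²)) = 100·exp(−π·0.3/√(1−0.3²)) ≈ 37.2%.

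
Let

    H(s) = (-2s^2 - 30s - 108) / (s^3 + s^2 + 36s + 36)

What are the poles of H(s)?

s = 6j, -6j, -1

The poles are the roots of the denominator s^3 + s^2 + 36s + 36 = 0.
Trying s = -1: the polynomial evaluates to 0, so (s + 1) is a factor.
Dividing out leaves s^2 + 36 = 0.
The quadratic formula then gives s = 0 ± 6j.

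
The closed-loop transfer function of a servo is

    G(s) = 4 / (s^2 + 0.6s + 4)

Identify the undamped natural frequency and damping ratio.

ωₙ = 2 rad/s, ζ = 0.15

Compare the denominator to the standard form s^2 + 2ζωₙs + ωₙ².
ωₙ² = 4, so ωₙ = 2 rad/s.
2ζωₙ = 0.6, so ζ = 0.6/(2·2) = 0.15.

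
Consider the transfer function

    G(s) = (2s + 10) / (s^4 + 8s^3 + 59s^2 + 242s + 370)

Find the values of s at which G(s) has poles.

s = -1 + 6j, -1 - 6j, -3 + j, -3 - j

The poles are the roots of the denominator s^4 + 8s^3 + 59s^2 + 242s + 370 = 0.
No real roots exist; factor into two real quadratics: (s^2 + 2s + 37)(s^2 + 6s + 10) = 0.
Each quadratic gives a conjugate pair via the quadratic formula.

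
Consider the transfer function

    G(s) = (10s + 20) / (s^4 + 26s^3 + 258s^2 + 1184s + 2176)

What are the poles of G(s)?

s = -5 + 3j, -5 - 3j, -8, -8

The poles are the roots of the denominator s^4 + 26s^3 + 258s^2 + 1184s + 2176 = 0.
Trying s = -8: the polynomial evaluates to 0, so (s + 8) is a factor.
Dividing out leaves s^3 + 18s^2 + 114s + 272 = 0.
This factors further as (s^2 + 10s + 34)(s + 8) = 0.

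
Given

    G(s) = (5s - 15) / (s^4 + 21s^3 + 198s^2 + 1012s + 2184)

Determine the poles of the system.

s = -7, -6, -4 + 6j, -4 - 6j

The poles are the roots of the denominator s^4 + 21s^3 + 198s^2 + 1012s + 2184 = 0.
Trying s = -7: the polynomial evaluates to 0, so (s + 7) is a factor.
Dividing out leaves s^3 + 14s^2 + 100s + 312 = 0.
This factors further as (s + 6)(s^2 + 8s + 52) = 0.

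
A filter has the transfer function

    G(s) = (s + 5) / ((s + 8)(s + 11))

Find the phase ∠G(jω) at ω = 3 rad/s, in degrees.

∠G(j3) ≈ -4.847°

At s = j3: numerator = 5 + j3, denominator = 79 + j57.
∠G = ∠num − ∠den = 30.964° − (35.811°) = -4.847°.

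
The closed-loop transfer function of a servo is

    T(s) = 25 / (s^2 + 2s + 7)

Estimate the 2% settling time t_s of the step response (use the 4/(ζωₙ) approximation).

Comparing s^2 + 2s + 7 to s^2 + 2ζωₙs + ωₙ²: ωₙ = √7 ≈ 2.646 rad/s and ζ = 2/(2·√7) ≈ 0.3780.
ζωₙ = 2/2 = 1, so t_s ≈ 4/(ζωₙ) = 4/1 = 4 s.

t_s ≈ 4 s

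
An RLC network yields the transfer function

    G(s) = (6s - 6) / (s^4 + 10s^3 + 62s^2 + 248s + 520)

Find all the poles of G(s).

The poles are the roots of the denominator s^4 + 10s^3 + 62s^2 + 248s + 520 = 0.
No real roots exist; factor into two real quadratics: (s^2 + 8s + 20)(s^2 + 2s + 26) = 0.
Each quadratic gives a conjugate pair via the quadratic formula.

s = -4 + 2j, -4 - 2j, -1 + 5j, -1 - 5j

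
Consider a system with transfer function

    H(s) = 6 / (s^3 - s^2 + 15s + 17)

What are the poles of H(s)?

The poles are the roots of the denominator s^3 - s^2 + 15s + 17 = 0.
Trying s = -1: the polynomial evaluates to 0, so (s + 1) is a factor.
Dividing out leaves s^2 - 2s + 17 = 0.
The quadratic formula then gives s = 1 ± 4j.

s = 1 ± 4j, -1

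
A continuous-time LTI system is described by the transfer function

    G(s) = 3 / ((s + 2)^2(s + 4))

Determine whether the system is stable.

stable

The poles can be read from the denominator factors: s = -2, -2, -4.
Since all poles lie strictly in the left half-plane, the system is stable.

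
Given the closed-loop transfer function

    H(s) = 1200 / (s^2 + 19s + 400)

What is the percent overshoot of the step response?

Comparing s^2 + 19s + 400 to s^2 + 2ζωₙs + ωₙ²: ωₙ = 20 rad/s and ζ = 19/(2·20) = 0.475.
%OS = 100·exp(−πζ/√(1−ζ²)) = 100·exp(−π·0.475/√(1−0.475²)) ≈ 18.3%.

%OS ≈ 18.3%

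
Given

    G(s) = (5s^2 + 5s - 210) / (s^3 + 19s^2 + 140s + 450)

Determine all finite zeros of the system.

s = -7, 6

Set the numerator to zero: 5s^2 + 5s - 210 = 0, i.e. 5·(s^2 + s - 42) = 0.
Factoring: (s + 7)(s - 6) = 0.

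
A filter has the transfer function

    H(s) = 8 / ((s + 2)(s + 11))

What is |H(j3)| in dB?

|H(j3)|_dB ≈ -14.2 dB

Substitute s = j3: numerator = 8, denominator = 13 + j39.
|H(j3)| = |8| / |13 + j39| = 8 / 41.110 ≈ 0.1946.
In decibels: 20·log₁₀(0.1946) ≈ -14.2 dB.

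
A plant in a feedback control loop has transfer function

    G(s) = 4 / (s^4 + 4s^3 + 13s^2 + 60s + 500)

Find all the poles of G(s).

The poles are the roots of the denominator s^4 + 4s^3 + 13s^2 + 60s + 500 = 0.
No real roots exist; factor into two real quadratics: (s^2 + 8s + 25)(s^2 - 4s + 20) = 0.
Each quadratic gives a conjugate pair via the quadratic formula.

s = -4 ± 3j, 2 ± 4j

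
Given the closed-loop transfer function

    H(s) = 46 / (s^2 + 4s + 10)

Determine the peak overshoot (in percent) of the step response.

%OS ≈ 7.69%

Comparing s^2 + 4s + 10 to s^2 + 2ζωₙs + ωₙ²: ωₙ = √10 ≈ 3.162 rad/s and ζ = 4/(2·√10) ≈ 0.6325.
%OS = 100·exp(−πζ/√(1−ζ²)) = 100·exp(−π·0.6325/√(1−0.6325²)) ≈ 7.69%.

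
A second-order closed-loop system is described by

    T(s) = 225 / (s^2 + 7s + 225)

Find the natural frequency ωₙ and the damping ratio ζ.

Compare the denominator to the standard form s^2 + 2ζωₙs + ωₙ².
ωₙ² = 225, so ωₙ = 15 rad/s.
2ζωₙ = 7, so ζ = 7/(2·15) ≈ 0.2333.
With ζ = 0.2333 the response is underdamped.

ωₙ = 15 rad/s, ζ ≈ 0.2333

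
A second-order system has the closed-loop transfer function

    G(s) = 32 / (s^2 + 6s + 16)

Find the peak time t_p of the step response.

t_p ≈ 1.187 s

Comparing s^2 + 6s + 16 to s^2 + 2ζωₙs + ωₙ²: ωₙ = 4 rad/s and ζ = 6/(2·4) = 0.75.
ζωₙ = 6/2 = 3, so ω_d = ωₙ√(1−ζ²) = √(ωₙ² − (ζωₙ)²) = √(16 − 3²) = √7 ≈ 2.646 rad/s.
t_p = π/ω_d = π/2.646 ≈ 1.187 s.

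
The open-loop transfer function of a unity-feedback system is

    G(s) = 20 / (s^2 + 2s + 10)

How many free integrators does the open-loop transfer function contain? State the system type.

Type 0

The denominator has no factor of s at the origin — no free integrator — so this is a Type 0 system.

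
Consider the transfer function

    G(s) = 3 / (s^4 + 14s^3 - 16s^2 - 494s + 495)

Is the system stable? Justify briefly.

The denominator s^4 + 14s^3 - 16s^2 - 494s + 495 factors as (s + 9)(s - 1)(s + 11)(s - 5), giving poles at s = -9, 1, -11, 5.
Since the pole(s) at s = 1, 5 lie in the right half-plane, the system is unstable.

unstable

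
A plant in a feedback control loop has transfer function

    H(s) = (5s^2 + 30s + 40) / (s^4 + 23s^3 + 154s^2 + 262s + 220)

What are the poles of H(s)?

The poles are the roots of the denominator s^4 + 23s^3 + 154s^2 + 262s + 220 = 0.
Trying s = -11: the polynomial evaluates to 0, so (s + 11) is a factor.
Dividing out leaves s^3 + 12s^2 + 22s + 20 = 0.
This factors further as (s^2 + 2s + 2)(s + 10) = 0.

s = -1 + j, -1 - j, -11, -10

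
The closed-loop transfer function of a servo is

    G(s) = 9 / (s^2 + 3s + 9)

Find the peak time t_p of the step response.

Comparing s^2 + 3s + 9 to s^2 + 2ζωₙs + ωₙ²: ωₙ = 3 rad/s and ζ = 3/(2·3) = 0.5.
ζωₙ = 3/2 = 1.5, so ω_d = ωₙ√(1−ζ²) = √(ωₙ² − (ζωₙ)²) = √(9 − 1.5²) = √6.75 ≈ 2.598 rad/s.
t_p = π/ω_d = π/2.598 ≈ 1.209 s.

t_p ≈ 1.209 s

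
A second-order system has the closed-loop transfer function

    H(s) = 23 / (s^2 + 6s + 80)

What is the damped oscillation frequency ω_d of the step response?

Comparing s^2 + 6s + 80 to s^2 + 2ζωₙs + ωₙ²: ωₙ = √80 ≈ 8.944 rad/s and ζ = 6/(2·√80) ≈ 0.3354.
ζωₙ = 6/2 = 3, so ω_d = ωₙ√(1−ζ²) = √(ωₙ² − (ζωₙ)²) = √(80 − 3²) = √71 ≈ 8.426 rad/s.

ω_d ≈ 8.426 rad/s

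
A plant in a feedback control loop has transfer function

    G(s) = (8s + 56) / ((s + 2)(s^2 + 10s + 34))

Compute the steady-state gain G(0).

Set s = 0: G(0) = (56) / (68) = 14/17.

G(0) = 14/17 ≈ 0.8235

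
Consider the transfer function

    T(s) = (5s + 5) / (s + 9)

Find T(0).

Set s = 0: T(0) = (5) / (9) = 5/9.

T(0) = 5/9 ≈ 0.5556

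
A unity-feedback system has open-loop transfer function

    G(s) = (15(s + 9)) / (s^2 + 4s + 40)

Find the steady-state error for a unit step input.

e_ss = 0.2286

G(s) has no poles at the origin.
This is a Type 0 system. Kp = lim_{s→0} G(s) = 135/40 = 27/8.
e_ss = 1/(1 + Kp) = 1/(1 + 27/8) = 8/35 ≈ 0.2286.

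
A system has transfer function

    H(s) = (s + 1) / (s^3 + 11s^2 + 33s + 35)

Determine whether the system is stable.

The denominator s^3 + 11s^2 + 33s + 35 factors as (s + 7)(s^2 + 4s + 5), giving poles at s = -7, -2 ± j.
Since all poles lie strictly in the left half-plane, the system is stable.

stable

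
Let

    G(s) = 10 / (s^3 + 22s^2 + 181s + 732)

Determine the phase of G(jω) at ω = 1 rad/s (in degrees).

At s = j1: numerator = 10, denominator = 710 + j180.
∠G = ∠num − ∠den = 0° − (14.226°) = -14.23°.

∠G(j1) ≈ -14.23°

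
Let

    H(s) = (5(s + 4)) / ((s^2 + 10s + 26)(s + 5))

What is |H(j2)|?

Substitute s = j2: numerator = 20 + j10, denominator = 70 + j144.
|H(j2)| = |20 + j10| / |70 + j144| = 22.361 / 160.11 ≈ 0.1397.

|H(j2)| ≈ 0.1397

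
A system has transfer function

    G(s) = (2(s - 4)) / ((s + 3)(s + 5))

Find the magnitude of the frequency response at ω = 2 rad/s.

Substitute s = j2: numerator = -8 + j4, denominator = 11 + j16.
|G(j2)| = |-8 + j4| / |11 + j16| = 8.9443 / 19.416 ≈ 0.4607.

|G(j2)| ≈ 0.4607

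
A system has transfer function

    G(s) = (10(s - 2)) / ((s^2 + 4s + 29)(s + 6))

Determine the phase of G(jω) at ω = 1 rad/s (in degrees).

∠G(j1) ≈ 135.8°

At s = j1: numerator = -20 + j10, denominator = 164 + j52.
∠G = ∠num − ∠den = 153.43° − (17.592°) = 135.8°.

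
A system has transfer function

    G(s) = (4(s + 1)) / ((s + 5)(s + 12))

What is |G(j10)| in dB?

Substitute s = j10: numerator = 4 + j40, denominator = -40 + j170.
|G(j10)| = |4 + j40| / |-40 + j170| = 40.200 / 174.64 ≈ 0.2302.
In decibels: 20·log₁₀(0.2302) ≈ -12.8 dB.

|G(j10)|_dB ≈ -12.8 dB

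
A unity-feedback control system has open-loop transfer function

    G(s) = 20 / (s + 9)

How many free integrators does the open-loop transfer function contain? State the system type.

The denominator has no factor of s at the origin — no free integrator — so this is a Type 0 system.

Type 0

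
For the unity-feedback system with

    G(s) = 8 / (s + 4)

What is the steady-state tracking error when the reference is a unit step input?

G(s) has no poles at the origin.
This is a Type 0 system. Kp = lim_{s→0} G(s) = 8/4 = 2.
e_ss = 1/(1 + Kp) = 1/(1 + 2) = 1/3 ≈ 0.3333.

e_ss = 0.3333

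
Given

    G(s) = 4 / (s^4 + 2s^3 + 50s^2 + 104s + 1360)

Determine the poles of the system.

The poles are the roots of the denominator s^4 + 2s^3 + 50s^2 + 104s + 1360 = 0.
No real roots exist; factor into two real quadratics: (s^2 - 4s + 40)(s^2 + 6s + 34) = 0.
Each quadratic gives a conjugate pair via the quadratic formula.

s = 2 ± 6j, -3 ± 5j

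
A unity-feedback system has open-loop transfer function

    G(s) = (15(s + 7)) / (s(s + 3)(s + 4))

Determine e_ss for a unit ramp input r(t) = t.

e_ss = 0.1143

G(s) has one pole at the origin.
This is a Type 1 system. Kv = lim_{s→0} s·G(s) = 105/12 = 35/4.
e_ss = 1/Kv = 1/(35/4) = 4/35 ≈ 0.1143.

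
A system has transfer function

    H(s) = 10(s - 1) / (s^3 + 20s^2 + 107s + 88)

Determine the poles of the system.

s = -11, -1, -8

The poles are the roots of the denominator s^3 + 20s^2 + 107s + 88 = 0.
Trying s = -11: the polynomial evaluates to 0, so (s + 11) is a factor.
Dividing out leaves s^2 + 9s + 8 = 0.
Factoring the quadratic: (s + 1)(s + 8) = 0.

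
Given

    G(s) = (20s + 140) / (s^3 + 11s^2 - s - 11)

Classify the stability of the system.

The denominator s^3 + 11s^2 - s - 11 factors as (s + 11)(s + 1)(s - 1), giving poles at s = -11, -1, 1.
Since the pole(s) at s = 1 lie in the right half-plane, the system is unstable.

unstable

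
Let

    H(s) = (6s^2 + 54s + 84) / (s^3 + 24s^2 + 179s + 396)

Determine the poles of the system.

s = -4, -9, -11

The poles are the roots of the denominator s^3 + 24s^2 + 179s + 396 = 0.
Trying s = -4: the polynomial evaluates to 0, so (s + 4) is a factor.
Dividing out leaves s^2 + 20s + 99 = 0.
Factoring the quadratic: (s + 9)(s + 11) = 0.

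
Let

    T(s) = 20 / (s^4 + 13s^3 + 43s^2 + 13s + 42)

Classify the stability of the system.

The denominator s^4 + 13s^3 + 43s^2 + 13s + 42 factors as (s^2 + 1)(s + 6)(s + 7), giving poles at s = j, -j, -6, -7.
Since the simple pole(s) at s = ±j lie on the jω-axis with none in the right half-plane, the system is marginally stable.

marginally stable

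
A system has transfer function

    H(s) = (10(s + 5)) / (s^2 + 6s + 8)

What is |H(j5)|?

Substitute s = j5: numerator = 50 + j50, denominator = -17 + j30.
|H(j5)| = |50 + j50| / |-17 + j30| = 70.711 / 34.482 ≈ 2.051.

|H(j5)| ≈ 2.051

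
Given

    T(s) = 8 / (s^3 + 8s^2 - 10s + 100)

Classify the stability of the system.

unstable

The denominator s^3 + 8s^2 - 10s + 100 factors as (s^2 - 2s + 10)(s + 10), giving poles at s = 1 + 3j, 1 - 3j, -10.
Since the pole(s) at s = 1 ± 3j lie in the right half-plane, the system is unstable.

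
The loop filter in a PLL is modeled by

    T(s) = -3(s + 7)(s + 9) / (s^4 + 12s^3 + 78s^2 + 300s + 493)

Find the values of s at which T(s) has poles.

The poles are the roots of the denominator s^4 + 12s^3 + 78s^2 + 300s + 493 = 0.
No real roots exist; factor into two real quadratics: (s^2 + 4s + 29)(s^2 + 8s + 17) = 0.
Each quadratic gives a conjugate pair via the quadratic formula.

s = -2 + 5j, -2 - 5j, -4 + j, -4 - j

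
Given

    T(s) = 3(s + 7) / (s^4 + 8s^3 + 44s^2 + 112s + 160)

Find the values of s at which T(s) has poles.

The poles are the roots of the denominator s^4 + 8s^3 + 44s^2 + 112s + 160 = 0.
No real roots exist; factor into two real quadratics: (s^2 + 4s + 20)(s^2 + 4s + 8) = 0.
Each quadratic gives a conjugate pair via the quadratic formula.

s = -2 + 4j, -2 - 4j, -2 + 2j, -2 - 2j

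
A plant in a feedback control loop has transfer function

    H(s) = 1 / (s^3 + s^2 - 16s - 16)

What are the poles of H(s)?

The poles are the roots of the denominator s^3 + s^2 - 16s - 16 = 0.
Trying s = 4: the polynomial evaluates to 0, so (s - 4) is a factor.
Dividing out leaves s^2 + 5s + 4 = 0.
Factoring the quadratic: (s + 4)(s + 1) = 0.

s = 4, -4, -1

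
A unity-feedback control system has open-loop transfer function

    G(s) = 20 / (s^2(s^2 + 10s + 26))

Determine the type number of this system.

The denominator has 2 factors of s at the origin (free integrators), so this is a Type 2 system.

Type 2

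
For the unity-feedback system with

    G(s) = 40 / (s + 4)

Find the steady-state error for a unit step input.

e_ss = 0.09091

G(s) has no poles at the origin.
This is a Type 0 system. Kp = lim_{s→0} G(s) = 40/4 = 10.
e_ss = 1/(1 + Kp) = 1/(1 + 10) = 1/11 ≈ 0.09091.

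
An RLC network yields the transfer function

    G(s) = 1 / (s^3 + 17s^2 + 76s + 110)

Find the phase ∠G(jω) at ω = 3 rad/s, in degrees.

∠G(j3) ≈ -102.1°

At s = j3: numerator = 1, denominator = -43 + j201.
∠G = ∠num − ∠den = 0° − (102.08°) = -102.1°.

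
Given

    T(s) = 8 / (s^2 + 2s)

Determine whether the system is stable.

marginally stable

The denominator s^2 + 2s factors as s(s + 2), giving poles at s = 0, -2.
Since the simple pole(s) at s = 0 lie on the jω-axis with none in the right half-plane, the system is marginally stable.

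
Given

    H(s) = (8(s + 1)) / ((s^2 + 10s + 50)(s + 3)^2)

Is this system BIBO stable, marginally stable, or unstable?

The poles can be read from the denominator factors: s = -5 ± 5j, -3, -3.
Since all poles lie strictly in the left half-plane, the system is stable.

stable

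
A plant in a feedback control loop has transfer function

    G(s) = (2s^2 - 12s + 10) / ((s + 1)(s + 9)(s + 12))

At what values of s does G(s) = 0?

s = 5, 1

Set the numerator to zero: 2s^2 - 12s + 10 = 0, i.e. 2·(s^2 - 6s + 5) = 0.
Factoring: (s - 5)(s - 1) = 0.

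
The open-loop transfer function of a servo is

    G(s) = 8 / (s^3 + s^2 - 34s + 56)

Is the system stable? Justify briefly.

unstable

The denominator s^3 + s^2 - 34s + 56 factors as (s + 7)(s - 4)(s - 2), giving poles at s = -7, 4, 2.
Since the pole(s) at s = 4, 2 lie in the right half-plane, the system is unstable.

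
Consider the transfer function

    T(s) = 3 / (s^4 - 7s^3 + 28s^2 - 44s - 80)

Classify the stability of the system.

The denominator s^4 - 7s^3 + 28s^2 - 44s - 80 factors as (s^2 - 4s + 20)(s + 1)(s - 4), giving poles at s = 2 ± 4j, -1, 4.
Since the pole(s) at s = 2 ± 4j, 4 lie in the right half-plane, the system is unstable.

unstable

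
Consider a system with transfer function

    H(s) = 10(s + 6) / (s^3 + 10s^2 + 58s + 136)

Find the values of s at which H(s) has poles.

The poles are the roots of the denominator s^3 + 10s^2 + 58s + 136 = 0.
Trying s = -4: the polynomial evaluates to 0, so (s + 4) is a factor.
Dividing out leaves s^2 + 6s + 34 = 0.
The quadratic formula then gives s = -3 ± 5j.

s = -3 ± 5j, -4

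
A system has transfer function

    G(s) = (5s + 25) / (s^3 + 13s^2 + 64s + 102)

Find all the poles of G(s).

The poles are the roots of the denominator s^3 + 13s^2 + 64s + 102 = 0.
Trying s = -3: the polynomial evaluates to 0, so (s + 3) is a factor.
Dividing out leaves s^2 + 10s + 34 = 0.
The quadratic formula then gives s = -5 ± 3j.

s = -5 + 3j, -5 - 3j, -3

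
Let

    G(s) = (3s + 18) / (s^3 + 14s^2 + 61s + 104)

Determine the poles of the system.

The poles are the roots of the denominator s^3 + 14s^2 + 61s + 104 = 0.
Trying s = -8: the polynomial evaluates to 0, so (s + 8) is a factor.
Dividing out leaves s^2 + 6s + 13 = 0.
The quadratic formula then gives s = -3 ± 2j.

s = -3 ± 2j, -8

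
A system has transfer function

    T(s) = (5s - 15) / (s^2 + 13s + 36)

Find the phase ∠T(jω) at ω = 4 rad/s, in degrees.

∠T(j4) ≈ 57.91°

At s = j4: numerator = -15 + j20, denominator = 20 + j52.
∠T = ∠num − ∠den = 126.87° − (68.962°) = 57.91°.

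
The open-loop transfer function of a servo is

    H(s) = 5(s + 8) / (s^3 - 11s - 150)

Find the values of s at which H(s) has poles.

The poles are the roots of the denominator s^3 - 11s - 150 = 0.
Trying s = 6: the polynomial evaluates to 0, so (s - 6) is a factor.
Dividing out leaves s^2 + 6s + 25 = 0.
The quadratic formula then gives s = -3 ± 4j.

s = -3 ± 4j, 6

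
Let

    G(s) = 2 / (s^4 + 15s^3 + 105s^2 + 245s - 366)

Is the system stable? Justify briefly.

The denominator s^4 + 15s^3 + 105s^2 + 245s - 366 factors as (s^2 + 10s + 61)(s + 6)(s - 1), giving poles at s = -5 ± 6j, -6, 1.
Since the pole(s) at s = 1 lie in the right half-plane, the system is unstable.

unstable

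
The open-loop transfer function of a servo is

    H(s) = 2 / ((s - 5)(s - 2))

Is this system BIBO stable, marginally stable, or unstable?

unstable

The poles can be read from the denominator factors: s = 5, 2.
Since the pole(s) at s = 5, 2 lie in the right half-plane, the system is unstable.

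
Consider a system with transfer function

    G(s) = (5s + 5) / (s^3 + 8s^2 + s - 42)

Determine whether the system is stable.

unstable

The denominator s^3 + 8s^2 + s - 42 factors as (s - 2)(s + 7)(s + 3), giving poles at s = 2, -7, -3.
Since the pole(s) at s = 2 lie in the right half-plane, the system is unstable.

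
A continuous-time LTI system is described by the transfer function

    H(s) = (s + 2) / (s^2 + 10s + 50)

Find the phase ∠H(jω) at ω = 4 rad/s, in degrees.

∠H(j4) ≈ 13.80°

At s = j4: numerator = 2 + j4, denominator = 34 + j40.
∠H = ∠num − ∠den = 63.435° − (49.635°) = 13.80°.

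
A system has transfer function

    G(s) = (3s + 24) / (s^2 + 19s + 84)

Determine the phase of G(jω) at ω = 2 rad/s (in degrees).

∠G(j2) ≈ -11.37°

At s = j2: numerator = 24 + j6, denominator = 80 + j38.
∠G = ∠num − ∠den = 14.036° − (25.408°) = -11.37°.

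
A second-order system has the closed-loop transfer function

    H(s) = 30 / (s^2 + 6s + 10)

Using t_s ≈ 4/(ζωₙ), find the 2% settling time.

Comparing s^2 + 6s + 10 to s^2 + 2ζωₙs + ωₙ²: ωₙ = √10 ≈ 3.162 rad/s and ζ = 6/(2·√10) ≈ 0.9487.
ζωₙ = 6/2 = 3, so t_s ≈ 4/(ζωₙ) = 4/3 ≈ 1.333 s.

t_s ≈ 1.333 s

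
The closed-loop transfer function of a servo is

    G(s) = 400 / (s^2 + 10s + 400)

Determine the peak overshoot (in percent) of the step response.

%OS ≈ 44.4%

Comparing s^2 + 10s + 400 to s^2 + 2ζωₙs + ωₙ²: ωₙ = 20 rad/s and ζ = 10/(2·20) = 0.25.
%OS = 100·exp(−πζ/√(1−ζ²)) = 100·exp(−π·0.25/√(1−0.25²)) ≈ 44.4%.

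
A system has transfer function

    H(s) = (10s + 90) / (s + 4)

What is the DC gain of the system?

Set s = 0: H(0) = (90) / (4) = 45/2.

H(0) = 45/2 ≈ 22.50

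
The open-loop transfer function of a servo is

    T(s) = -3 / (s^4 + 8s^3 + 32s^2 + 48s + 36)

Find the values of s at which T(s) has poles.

The poles are the roots of the denominator s^4 + 8s^3 + 32s^2 + 48s + 36 = 0.
No real roots exist; factor into two real quadratics: (s^2 + 6s + 18)(s^2 + 2s + 2) = 0.
Each quadratic gives a conjugate pair via the quadratic formula.

s = -3 ± 3j, -1 ± j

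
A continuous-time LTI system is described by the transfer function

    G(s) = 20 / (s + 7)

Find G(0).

G(0) = 20/7 ≈ 2.857

At s = 0 each factor (s + a) contributes a and each (s^2 + bs + c) contributes c.
G(0) = 20·1 / ((7)) = 20/7 = 20/7.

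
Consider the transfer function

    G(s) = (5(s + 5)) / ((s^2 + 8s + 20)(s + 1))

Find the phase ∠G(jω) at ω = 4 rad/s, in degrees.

At s = j4: numerator = 25 + j20, denominator = -124 + j48.
∠G = ∠num − ∠den = 38.660° − (158.84°) = -120.2°.

∠G(j4) ≈ -120.2°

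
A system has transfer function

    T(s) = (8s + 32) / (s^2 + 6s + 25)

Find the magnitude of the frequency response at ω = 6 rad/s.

Substitute s = j6: numerator = 32 + j48, denominator = -11 + j36.
|T(j6)| = |32 + j48| / |-11 + j36| = 57.689 / 37.643 ≈ 1.533.

|T(j6)| ≈ 1.533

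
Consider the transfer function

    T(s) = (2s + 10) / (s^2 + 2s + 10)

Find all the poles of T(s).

The poles are the roots of the denominator s^2 + 2s + 10 = 0.
Using the quadratic formula: s = (-2 ± √(-36))/2 = -1 ± 3j.

s = -1 + 3j, -1 - 3j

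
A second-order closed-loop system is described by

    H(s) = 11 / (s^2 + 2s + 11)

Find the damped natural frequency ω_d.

Comparing s^2 + 2s + 11 to s^2 + 2ζωₙs + ωₙ²: ωₙ = √11 ≈ 3.317 rad/s and ζ = 2/(2·√11) ≈ 0.3015.
ζωₙ = 2/2 = 1, so ω_d = ωₙ√(1−ζ²) = √(ωₙ² − (ζωₙ)²) = √(11 − 1²) = √10 ≈ 3.162 rad/s.

ω_d ≈ 3.162 rad/s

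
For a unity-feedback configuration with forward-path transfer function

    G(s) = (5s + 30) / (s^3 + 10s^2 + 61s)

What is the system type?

Type 1

Factor s from the denominator: s^3 + 10s^2 + 61s = s·(s^2 + 10s + 61).
There is 1 pole at the origin, so the system is Type 1.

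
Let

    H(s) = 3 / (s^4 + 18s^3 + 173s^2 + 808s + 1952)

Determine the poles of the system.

The poles are the roots of the denominator s^4 + 18s^3 + 173s^2 + 808s + 1952 = 0.
No real roots exist; factor into two real quadratics: (s^2 + 10s + 61)(s^2 + 8s + 32) = 0.
Each quadratic gives a conjugate pair via the quadratic formula.

s = -5 + 6j, -5 - 6j, -4 + 4j, -4 - 4j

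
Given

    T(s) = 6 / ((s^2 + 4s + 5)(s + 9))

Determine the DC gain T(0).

T(0) = 2/15 ≈ 0.1333

At s = 0 each factor (s + a) contributes a and each (s^2 + bs + c) contributes c.
T(0) = 6·1 / ((5) · (9)) = 6/45 = 2/15.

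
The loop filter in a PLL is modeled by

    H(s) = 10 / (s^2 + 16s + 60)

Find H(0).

H(0) = 1/6 ≈ 0.1667

Set s = 0: H(0) = (10) / (60) = 1/6.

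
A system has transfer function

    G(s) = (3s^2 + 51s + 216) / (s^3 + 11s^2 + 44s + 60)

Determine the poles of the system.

s = -4 + 2j, -4 - 2j, -3

The poles are the roots of the denominator s^3 + 11s^2 + 44s + 60 = 0.
Trying s = -3: the polynomial evaluates to 0, so (s + 3) is a factor.
Dividing out leaves s^2 + 8s + 20 = 0.
The quadratic formula then gives s = -4 ± 2j.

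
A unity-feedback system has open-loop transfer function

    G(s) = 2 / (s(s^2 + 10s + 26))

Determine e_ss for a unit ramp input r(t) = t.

G(s) has one pole at the origin.
This is a Type 1 system. Kv = lim_{s→0} s·G(s) = 2/26 = 1/13.
e_ss = 1/Kv = 1/(1/13) = 13.

e_ss = 13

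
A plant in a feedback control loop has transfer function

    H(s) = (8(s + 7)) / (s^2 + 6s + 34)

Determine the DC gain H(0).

H(0) = 28/17 ≈ 1.647

At s = 0 each factor (s + a) contributes a and each (s^2 + bs + c) contributes c.
H(0) = 8·(7) / ((34)) = 56/34 = 28/17.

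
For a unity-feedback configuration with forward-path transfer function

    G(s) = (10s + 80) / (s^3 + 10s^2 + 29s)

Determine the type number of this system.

Factor s from the denominator: s^3 + 10s^2 + 29s = s·(s^2 + 10s + 29).
There is 1 pole at the origin, so the system is Type 1.

Type 1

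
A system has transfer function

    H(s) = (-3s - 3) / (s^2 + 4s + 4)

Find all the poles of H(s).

s = -2, -2

The poles are the roots of the denominator s^2 + 4s + 4 = 0.
Factoring: (s + 2)^2 = 0, so s = -2 and s = -2.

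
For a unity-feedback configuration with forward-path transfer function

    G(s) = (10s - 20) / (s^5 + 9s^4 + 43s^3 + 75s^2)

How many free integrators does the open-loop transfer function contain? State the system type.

Factor s from the denominator: s^5 + 9s^4 + 43s^3 + 75s^2 = s^2·(s^3 + 9s^2 + 43s + 75).
There are 2 poles at the origin, so the system is Type 2.

Type 2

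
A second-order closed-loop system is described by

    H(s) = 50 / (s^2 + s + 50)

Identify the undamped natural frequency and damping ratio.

ωₙ ≈ 7.071 rad/s, ζ ≈ 0.07071

Compare the denominator to the standard form s^2 + 2ζωₙs + ωₙ².
ωₙ² = 50, so ωₙ = √50 ≈ 7.071 rad/s.
2ζωₙ = 1, so ζ = 1/(2·√50) ≈ 0.07071.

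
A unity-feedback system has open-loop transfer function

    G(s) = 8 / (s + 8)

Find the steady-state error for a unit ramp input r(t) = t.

e_ss = ∞

G(s) has no poles at the origin.
This is a Type 0 system; Kv = lim_{s→0} s·G(s) = 0, so the steady-state error for a ramp input is infinite.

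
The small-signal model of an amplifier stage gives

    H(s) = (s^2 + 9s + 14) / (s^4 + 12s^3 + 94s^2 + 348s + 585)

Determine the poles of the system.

s = -3 + 6j, -3 - 6j, -3 + 2j, -3 - 2j

The poles are the roots of the denominator s^4 + 12s^3 + 94s^2 + 348s + 585 = 0.
No real roots exist; factor into two real quadratics: (s^2 + 6s + 45)(s^2 + 6s + 13) = 0.
Each quadratic gives a conjugate pair via the quadratic formula.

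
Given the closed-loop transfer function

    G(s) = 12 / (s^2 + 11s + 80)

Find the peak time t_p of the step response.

Comparing s^2 + 11s + 80 to s^2 + 2ζωₙs + ωₙ²: ωₙ = √80 ≈ 8.944 rad/s and ζ = 11/(2·√80) ≈ 0.6149.
ζωₙ = 11/2 = 5.5, so ω_d = ωₙ√(1−ζ²) = √(ωₙ² − (ζωₙ)²) = √(80 − 5.5²) = √49.75 ≈ 7.053 rad/s.
t_p = π/ω_d = π/7.053 ≈ 0.4454 s.

t_p ≈ 0.4454 s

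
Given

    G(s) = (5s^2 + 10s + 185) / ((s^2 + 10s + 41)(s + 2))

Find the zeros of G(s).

s = -1 + 6j, -1 - 6j

Set the numerator to zero: 5s^2 + 10s + 185 = 0, i.e. 5·(s^2 + 2s + 37) = 0.
Factoring: (s^2 + 2s + 37) = 0.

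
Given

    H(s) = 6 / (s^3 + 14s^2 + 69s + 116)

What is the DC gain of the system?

Set s = 0: H(0) = (6) / (116) = 3/58.

H(0) = 3/58 ≈ 0.05172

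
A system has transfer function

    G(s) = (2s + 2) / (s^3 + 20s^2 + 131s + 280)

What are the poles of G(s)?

s = -7, -8, -5

The poles are the roots of the denominator s^3 + 20s^2 + 131s + 280 = 0.
Trying s = -7: the polynomial evaluates to 0, so (s + 7) is a factor.
Dividing out leaves s^2 + 13s + 40 = 0.
Factoring the quadratic: (s + 8)(s + 5) = 0.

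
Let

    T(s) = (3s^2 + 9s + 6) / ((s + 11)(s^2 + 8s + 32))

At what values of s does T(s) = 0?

Set the numerator to zero: 3s^2 + 9s + 6 = 0, i.e. 3·(s^2 + 3s + 2) = 0.
Factoring: (s + 2)(s + 1) = 0.

s = -2, -1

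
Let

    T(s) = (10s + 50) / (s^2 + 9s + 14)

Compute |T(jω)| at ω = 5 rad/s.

Substitute s = j5: numerator = 50 + j50, denominator = -11 + j45.
|T(j5)| = |50 + j50| / |-11 + j45| = 70.711 / 46.325 ≈ 1.526.

|T(j5)| ≈ 1.526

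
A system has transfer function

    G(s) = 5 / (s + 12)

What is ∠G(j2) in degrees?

∠G(j2) ≈ -9.462°

At s = j2: numerator = 5, denominator = 12 + j2.
∠G = ∠num − ∠den = 0° − (9.4623°) = -9.462°.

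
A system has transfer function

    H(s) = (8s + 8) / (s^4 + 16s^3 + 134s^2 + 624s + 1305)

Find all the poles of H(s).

s = -5 + 2j, -5 - 2j, -3 + 6j, -3 - 6j

The poles are the roots of the denominator s^4 + 16s^3 + 134s^2 + 624s + 1305 = 0.
No real roots exist; factor into two real quadratics: (s^2 + 10s + 29)(s^2 + 6s + 45) = 0.
Each quadratic gives a conjugate pair via the quadratic formula.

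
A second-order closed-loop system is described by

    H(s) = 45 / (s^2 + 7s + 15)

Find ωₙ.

Compare the denominator to the standard form s^2 + 2ζωₙs + ωₙ².
ωₙ² = 15, so ωₙ = √15 ≈ 3.873 rad/s.

ωₙ ≈ 3.873 rad/s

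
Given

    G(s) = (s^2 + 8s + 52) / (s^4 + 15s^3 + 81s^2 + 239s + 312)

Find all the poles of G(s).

s = -2 + 3j, -2 - 3j, -3, -8

The poles are the roots of the denominator s^4 + 15s^3 + 81s^2 + 239s + 312 = 0.
Trying s = -3: the polynomial evaluates to 0, so (s + 3) is a factor.
Dividing out leaves s^3 + 12s^2 + 45s + 104 = 0.
This factors further as (s^2 + 4s + 13)(s + 8) = 0.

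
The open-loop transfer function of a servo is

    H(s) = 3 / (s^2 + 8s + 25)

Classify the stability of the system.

stable

The denominator s^2 + 8s + 25 factors as (s^2 + 8s + 25), giving poles at s = -4 + 3j, -4 - 3j.
Since all poles lie strictly in the left half-plane, the system is stable.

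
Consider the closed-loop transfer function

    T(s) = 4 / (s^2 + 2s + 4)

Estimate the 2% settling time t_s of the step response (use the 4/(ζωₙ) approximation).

t_s ≈ 4 s

Comparing s^2 + 2s + 4 to s^2 + 2ζωₙs + ωₙ²: ωₙ = 2 rad/s and ζ = 2/(2·2) = 0.5.
ζωₙ = 2/2 = 1, so t_s ≈ 4/(ζωₙ) = 4/1 = 4 s.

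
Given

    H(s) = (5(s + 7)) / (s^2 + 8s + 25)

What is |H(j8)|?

|H(j8)| ≈ 0.7092

Substitute s = j8: numerator = 35 + j40, denominator = -39 + j64.
|H(j8)| = |35 + j40| / |-39 + j64| = 53.151 / 74.947 ≈ 0.7092.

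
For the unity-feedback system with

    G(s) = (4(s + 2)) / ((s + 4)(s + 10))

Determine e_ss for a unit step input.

G(s) has no poles at the origin.
This is a Type 0 system. Kp = lim_{s→0} G(s) = 8/40 = 1/5.
e_ss = 1/(1 + Kp) = 1/(1 + 1/5) = 5/6 ≈ 0.8333.

e_ss = 0.8333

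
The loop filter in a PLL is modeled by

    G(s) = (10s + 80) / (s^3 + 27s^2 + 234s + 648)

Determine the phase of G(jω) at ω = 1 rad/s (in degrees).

At s = j1: numerator = 80 + j10, denominator = 621 + j233.
∠G = ∠num − ∠den = 7.1250° − (20.566°) = -13.44°.

∠G(j1) ≈ -13.44°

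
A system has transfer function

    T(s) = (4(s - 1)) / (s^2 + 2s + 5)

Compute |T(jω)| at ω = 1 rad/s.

|T(j1)| ≈ 1.265

Substitute s = j1: numerator = -4 + j4, denominator = 4 + j2.
|T(j1)| = |-4 + j4| / |4 + j2| = 5.6569 / 4.4721 ≈ 1.265.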